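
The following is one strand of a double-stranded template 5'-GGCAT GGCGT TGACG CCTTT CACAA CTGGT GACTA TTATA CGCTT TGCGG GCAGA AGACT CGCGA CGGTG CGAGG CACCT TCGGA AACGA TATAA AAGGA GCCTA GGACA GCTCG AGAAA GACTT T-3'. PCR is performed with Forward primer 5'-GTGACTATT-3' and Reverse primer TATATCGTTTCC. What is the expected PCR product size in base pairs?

66 bp

Scanning the template, GTGACTATT occurs at positions 29–37; this primer anneals to the bottom strand there with its 3' end pointing downstream.
The reverse primer's reverse complement is GGAAACGATATA, which matches the template at positions 83–94.
Amplicon spans positions 29–94: 66 bp.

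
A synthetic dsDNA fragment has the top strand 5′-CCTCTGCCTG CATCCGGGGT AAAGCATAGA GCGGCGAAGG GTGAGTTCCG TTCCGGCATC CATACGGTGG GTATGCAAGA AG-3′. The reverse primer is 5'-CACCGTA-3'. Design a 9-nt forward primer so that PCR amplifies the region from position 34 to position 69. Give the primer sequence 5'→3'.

5'-GCGAAGGGT-3'

The reverse primer's reverse complement TACGGTG matches the template at positions 63–69; the product starts at position 34.
The forward primer is identical to the top strand over positions 34–42: GCGAAGGGT.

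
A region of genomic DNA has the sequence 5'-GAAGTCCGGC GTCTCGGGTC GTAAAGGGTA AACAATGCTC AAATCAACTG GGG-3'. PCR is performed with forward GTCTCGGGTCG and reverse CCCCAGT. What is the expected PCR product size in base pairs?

The forward primer matches the template at positions 11–21.
The reverse primer's reverse complement is ACTGGGG, which matches the template at positions 47–53.
Product length = (reverse-primer end) − (forward-primer start) + 1 = 53 − 11 + 1 = 43 bp.

43 bp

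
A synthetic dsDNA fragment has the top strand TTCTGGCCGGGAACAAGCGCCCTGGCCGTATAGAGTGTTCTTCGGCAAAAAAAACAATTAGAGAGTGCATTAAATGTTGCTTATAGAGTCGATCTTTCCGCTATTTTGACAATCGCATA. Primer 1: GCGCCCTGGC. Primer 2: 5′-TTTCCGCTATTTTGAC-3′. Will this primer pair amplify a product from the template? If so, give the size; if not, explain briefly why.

No product — both primers anneal to the same strand and extend in the same direction.

Primer 1 (GCGCCCTGGC) matches the top strand at positions 17–26 (3' end points downstream).
Primer 2 (TTTCCGCTATTTTGAC) also matches the top strand directly, at positions 95–110 — its reverse complement GTCAAAATAGCGGAAA is not present.
Both primers anneal to the bottom strand with 3' ends pointing the same way, so neither can prime synthesis back toward the other.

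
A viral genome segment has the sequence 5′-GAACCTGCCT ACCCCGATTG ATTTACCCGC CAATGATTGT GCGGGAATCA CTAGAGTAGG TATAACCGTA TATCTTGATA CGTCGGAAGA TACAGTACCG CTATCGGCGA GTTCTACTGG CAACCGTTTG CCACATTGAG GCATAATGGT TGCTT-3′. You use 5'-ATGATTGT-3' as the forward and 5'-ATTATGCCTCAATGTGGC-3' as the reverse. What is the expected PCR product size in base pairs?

115 bp

Forward primer ATGATTGT is found on the top strand at positions 33–40.
Taking the reverse complement of ATTATGCCTCAATGTGGC gives GCCACATTGAGGCATAAT, found at positions 130–147 on the template; the primer anneals here to the top strand with its 3' end pointing upstream.
Amplicon spans positions 33–147: 115 bp.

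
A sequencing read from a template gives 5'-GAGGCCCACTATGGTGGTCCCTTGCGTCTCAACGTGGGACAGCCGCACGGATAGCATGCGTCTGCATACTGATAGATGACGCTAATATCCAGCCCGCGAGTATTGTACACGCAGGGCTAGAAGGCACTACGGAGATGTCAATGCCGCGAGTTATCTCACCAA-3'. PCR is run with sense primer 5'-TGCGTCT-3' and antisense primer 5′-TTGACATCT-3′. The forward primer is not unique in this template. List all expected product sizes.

The forward primer TGCGTCT matches the top strand at positions 23–29, 57–63.
The reverse primer's reverse complement is AGATGTCAA, matching at positions 133–141.
Each forward site pairs with the reverse site to give a product ending at position 141: sizes 119, 85 bp.

119 bp, 85 bp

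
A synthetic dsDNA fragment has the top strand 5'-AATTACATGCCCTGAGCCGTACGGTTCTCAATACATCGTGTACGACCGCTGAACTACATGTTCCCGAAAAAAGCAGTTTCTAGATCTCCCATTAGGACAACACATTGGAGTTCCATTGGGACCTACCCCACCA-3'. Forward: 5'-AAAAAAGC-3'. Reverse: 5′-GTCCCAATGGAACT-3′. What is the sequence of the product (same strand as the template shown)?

The forward primer matches the template at positions 67–74.
Taking the reverse complement of GTCCCAATGGAACT gives AGTTCCATTGGGAC, found at positions 109–122 on the template; the primer anneals here to the top strand with its 3' end pointing upstream.
The product is the template from position 67 through 122 (56 bp).

5'-AAAAAAGCAGTTTCTAGATCTCCCATTAGGACAACACATTGGAGTTCCATTGGGAC-3'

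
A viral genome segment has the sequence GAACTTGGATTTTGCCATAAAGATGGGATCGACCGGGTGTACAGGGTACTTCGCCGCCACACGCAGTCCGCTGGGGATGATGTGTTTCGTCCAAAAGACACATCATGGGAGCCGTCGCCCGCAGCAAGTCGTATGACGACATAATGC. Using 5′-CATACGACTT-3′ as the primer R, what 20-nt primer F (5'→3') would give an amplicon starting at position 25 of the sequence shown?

5'-GGGATCGACCGGGTGTACAG-3'

The reverse primer's reverse complement AAGTCGTATG matches the template at positions 126–135; the product starts at position 25.
The forward primer is identical to the top strand over positions 25–44: GGGATCGACCGGGTGTACAG.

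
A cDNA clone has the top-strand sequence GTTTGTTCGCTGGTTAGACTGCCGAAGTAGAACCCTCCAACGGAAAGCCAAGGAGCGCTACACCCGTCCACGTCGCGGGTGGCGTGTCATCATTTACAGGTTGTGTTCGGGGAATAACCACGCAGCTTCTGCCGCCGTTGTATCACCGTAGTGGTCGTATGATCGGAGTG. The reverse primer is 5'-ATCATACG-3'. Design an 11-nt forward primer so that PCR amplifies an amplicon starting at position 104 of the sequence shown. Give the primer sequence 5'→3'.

The reverse primer's reverse complement CGTATGAT matches the template at positions 156–163; the product starts at position 104.
The forward primer is identical to the top strand over positions 104–114: TGTTCGGGGAA.

5'-TGTTCGGGGAA-3'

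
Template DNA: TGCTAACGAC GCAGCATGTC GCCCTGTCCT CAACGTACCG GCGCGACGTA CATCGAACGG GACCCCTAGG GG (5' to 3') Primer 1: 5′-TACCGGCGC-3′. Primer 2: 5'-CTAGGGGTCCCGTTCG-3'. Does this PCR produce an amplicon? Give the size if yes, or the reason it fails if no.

Primer 1 (TACCGGCGC) matches the top strand at positions 36–44; it acts as a forward primer.
Primer 2's reverse complement is CGAACGGGACCCCTAG, matching the top strand at positions 54–69; it acts as a reverse primer.
The 3' ends face each other across positions 36–69, giving a 34 bp product.

Yes — a 34 bp product.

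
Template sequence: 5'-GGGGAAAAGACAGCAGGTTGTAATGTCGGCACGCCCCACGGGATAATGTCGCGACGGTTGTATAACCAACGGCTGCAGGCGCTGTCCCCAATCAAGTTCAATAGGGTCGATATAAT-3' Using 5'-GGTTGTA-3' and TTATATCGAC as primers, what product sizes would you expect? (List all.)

The forward primer GGTTGTA matches the top strand at positions 16–22, 56–62.
The reverse primer's reverse complement is GTCGATATAA, matching at positions 106–115.
Each forward site pairs with the reverse site to give a product ending at position 115: sizes 100, 60 bp.

100 bp, 60 bp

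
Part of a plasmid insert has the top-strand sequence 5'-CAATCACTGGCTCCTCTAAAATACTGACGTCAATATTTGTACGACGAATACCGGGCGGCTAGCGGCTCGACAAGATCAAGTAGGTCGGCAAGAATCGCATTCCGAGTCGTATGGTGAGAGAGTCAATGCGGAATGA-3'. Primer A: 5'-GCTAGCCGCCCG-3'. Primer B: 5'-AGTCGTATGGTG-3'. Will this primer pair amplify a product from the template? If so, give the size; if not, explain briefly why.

Primer A (GCTAGCCGCCCG) has reverse complement CGGGCGGCTAGC, which matches the top strand at positions 52–63; primer A anneals to the top strand there with its 3' end pointing upstream toward position 52.
Primer B (AGTCGTATGGTG) matches the top strand directly at positions 105–116; it anneals to the bottom strand with its 3' end pointing downstream toward position 116.
The 3' ends diverge (primer A extends toward position 1, primer B toward position 136), so the primers never converge on a shared product.

No product — the primers' 3' ends point away from each other.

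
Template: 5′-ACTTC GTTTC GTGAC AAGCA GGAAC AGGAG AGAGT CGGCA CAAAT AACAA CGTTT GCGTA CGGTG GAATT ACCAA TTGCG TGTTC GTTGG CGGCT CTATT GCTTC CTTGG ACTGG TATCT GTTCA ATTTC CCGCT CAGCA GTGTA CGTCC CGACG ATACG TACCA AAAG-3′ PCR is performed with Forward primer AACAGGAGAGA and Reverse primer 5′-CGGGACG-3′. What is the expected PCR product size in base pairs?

Scanning the template, AACAGGAGAGA occurs at positions 23–33; this primer anneals to the bottom strand there with its 3' end pointing downstream.
Taking the reverse complement of CGGGACG gives CGTCCCG, found at positions 146–152 on the template; the primer anneals here to the top strand with its 3' end pointing upstream.
The product runs from position 23 to position 152, so its length is 152 − 23 + 1 = 130 bp.

130 bp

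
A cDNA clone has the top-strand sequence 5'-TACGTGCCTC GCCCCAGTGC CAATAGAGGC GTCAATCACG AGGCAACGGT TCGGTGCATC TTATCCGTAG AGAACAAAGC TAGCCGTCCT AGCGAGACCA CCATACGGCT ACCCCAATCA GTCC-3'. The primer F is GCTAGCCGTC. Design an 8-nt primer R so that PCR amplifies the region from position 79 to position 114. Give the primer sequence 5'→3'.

The product's 3' end on the top strand is position 114.
The reverse primer anneals to the top strand over positions 107–114, i.e. to GGCTACCC.
Its sequence written 5'→3' is the reverse complement: GGGTAGCC.

5'-GGGTAGCC-3'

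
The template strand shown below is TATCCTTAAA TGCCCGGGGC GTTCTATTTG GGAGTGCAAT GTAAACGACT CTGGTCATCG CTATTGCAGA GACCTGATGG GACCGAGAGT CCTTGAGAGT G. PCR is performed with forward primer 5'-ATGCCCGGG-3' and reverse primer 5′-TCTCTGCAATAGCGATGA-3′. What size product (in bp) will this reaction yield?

63 bp

The forward primer matches the template at positions 10–18.
Reverse complement of the reverse primer: TCATCGCTATTGCAGAGA. This occurs on the top strand at positions 55–72.
Product length = (reverse-primer end) − (forward-primer start) + 1 = 72 − 10 + 1 = 63 bp.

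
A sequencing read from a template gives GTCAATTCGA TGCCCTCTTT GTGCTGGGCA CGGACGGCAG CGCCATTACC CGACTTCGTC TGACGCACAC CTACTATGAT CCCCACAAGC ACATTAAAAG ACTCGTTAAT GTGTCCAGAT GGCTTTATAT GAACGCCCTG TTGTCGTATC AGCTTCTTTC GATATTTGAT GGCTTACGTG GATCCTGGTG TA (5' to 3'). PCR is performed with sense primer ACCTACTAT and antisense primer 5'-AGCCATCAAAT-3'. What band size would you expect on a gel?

Forward primer ACCTACTAT is found on the top strand at positions 69–77.
Reverse complement of the reverse primer: ATTTGATGGCT. This occurs on the top strand at positions 164–174.
Product length = (reverse-primer end) − (forward-primer start) + 1 = 174 − 69 + 1 = 106 bp.

106 bp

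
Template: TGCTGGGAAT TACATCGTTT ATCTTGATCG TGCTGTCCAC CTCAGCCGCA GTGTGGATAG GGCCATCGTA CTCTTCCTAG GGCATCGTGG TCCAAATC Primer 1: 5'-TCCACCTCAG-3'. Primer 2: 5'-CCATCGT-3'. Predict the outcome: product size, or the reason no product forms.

No product — both primers anneal to the same strand and extend in the same direction.

Primer 1 (TCCACCTCAG) matches the top strand at positions 36–45 (3' end points downstream).
Primer 2 (CCATCGT) also matches the top strand directly, at positions 63–69 — its reverse complement ACGATGG is not present.
Both primers anneal to the bottom strand with 3' ends pointing the same way, so neither can prime synthesis back toward the other.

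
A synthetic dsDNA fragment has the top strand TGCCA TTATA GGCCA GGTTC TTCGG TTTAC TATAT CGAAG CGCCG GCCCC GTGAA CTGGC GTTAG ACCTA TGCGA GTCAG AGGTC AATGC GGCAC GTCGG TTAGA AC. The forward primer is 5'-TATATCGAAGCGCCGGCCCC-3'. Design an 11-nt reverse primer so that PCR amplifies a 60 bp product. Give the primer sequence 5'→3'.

The forward primer binds at positions 31–50, so a 60 bp product ends at position 31 + 60 − 1 = 90.
The reverse primer anneals to the top strand over positions 80–90, i.e. to GAGGTCAATGC.
Its sequence written 5'→3' is the reverse complement: GCATTGACCTC.

5'-GCATTGACCTC-3'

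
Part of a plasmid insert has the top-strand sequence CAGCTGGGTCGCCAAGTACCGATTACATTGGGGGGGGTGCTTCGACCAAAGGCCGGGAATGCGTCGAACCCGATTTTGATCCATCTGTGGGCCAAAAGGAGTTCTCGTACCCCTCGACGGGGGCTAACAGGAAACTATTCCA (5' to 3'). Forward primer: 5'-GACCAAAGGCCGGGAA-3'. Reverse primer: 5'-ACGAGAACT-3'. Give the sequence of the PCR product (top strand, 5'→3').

Scanning the template, GACCAAAGGCCGGGAA occurs at positions 44–59; this primer anneals to the bottom strand there with its 3' end pointing downstream.
Reverse complement of the reverse primer: AGTTCTCGT. This occurs on the top strand at positions 100–108.
The product is the template from position 44 through 108 (65 bp).

5'-GACCAAAGGCCGGGAATGCGTCGAACCCGATTTTGATCCATCTGTGGGCCAAAAGGAGTTCTCGT-3'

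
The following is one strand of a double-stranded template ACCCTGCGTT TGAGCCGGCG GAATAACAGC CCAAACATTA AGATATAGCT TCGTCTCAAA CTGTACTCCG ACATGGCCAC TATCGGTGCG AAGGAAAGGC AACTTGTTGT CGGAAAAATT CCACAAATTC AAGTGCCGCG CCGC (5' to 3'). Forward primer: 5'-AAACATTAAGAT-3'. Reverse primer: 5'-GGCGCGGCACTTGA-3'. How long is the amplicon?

110 bp

Scanning the template, AAACATTAAGAT occurs at positions 33–44; this primer anneals to the bottom strand there with its 3' end pointing downstream.
The reverse primer's reverse complement is TCAAGTGCCGCGCC, which matches the template at positions 129–142.
Amplicon spans positions 33–142: 110 bp.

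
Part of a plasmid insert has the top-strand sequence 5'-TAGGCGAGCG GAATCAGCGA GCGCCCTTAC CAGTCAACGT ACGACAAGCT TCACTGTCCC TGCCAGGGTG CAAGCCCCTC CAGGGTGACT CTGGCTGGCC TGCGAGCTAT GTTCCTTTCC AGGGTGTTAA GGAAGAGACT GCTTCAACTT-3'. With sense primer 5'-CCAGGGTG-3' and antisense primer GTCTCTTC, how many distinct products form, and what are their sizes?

Three products: 77 bp, 60 bp, 21 bp

The forward primer CCAGGGTG matches the top strand at positions 63–70, 80–87, 119–126.
The reverse primer's reverse complement is GAAGAGAC, matching at positions 132–139.
Each forward site pairs with the reverse site to give a product ending at position 139: sizes 77, 60, 21 bp.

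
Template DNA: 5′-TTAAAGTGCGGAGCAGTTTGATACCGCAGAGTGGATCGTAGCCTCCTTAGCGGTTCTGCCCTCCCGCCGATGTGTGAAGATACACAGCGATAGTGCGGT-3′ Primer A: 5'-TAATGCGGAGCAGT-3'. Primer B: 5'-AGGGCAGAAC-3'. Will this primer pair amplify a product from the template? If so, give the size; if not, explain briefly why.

No product — primer A has no binding site in the template.

Primer A (TAATGCGGAGCAGT) does not match the top strand, and its reverse complement ACTGCTCCGCATTA does not match either.
With no annealing site for primer A, no amplification occurs.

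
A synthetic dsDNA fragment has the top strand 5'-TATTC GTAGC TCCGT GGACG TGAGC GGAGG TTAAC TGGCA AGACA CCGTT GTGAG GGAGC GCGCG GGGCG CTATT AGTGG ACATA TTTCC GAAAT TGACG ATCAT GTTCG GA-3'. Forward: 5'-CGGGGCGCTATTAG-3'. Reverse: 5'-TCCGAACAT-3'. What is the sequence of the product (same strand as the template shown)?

Forward primer CGGGGCGCTATTAG is found on the top strand at positions 64–77.
The reverse primer's reverse complement is ATGTTCGGA, which matches the template at positions 104–112.
The product is the template from position 64 through 112 (49 bp).

5'-CGGGGCGCTATTAGTGGACATATTTCCGAAATTGACGATCATGTTCGGA-3'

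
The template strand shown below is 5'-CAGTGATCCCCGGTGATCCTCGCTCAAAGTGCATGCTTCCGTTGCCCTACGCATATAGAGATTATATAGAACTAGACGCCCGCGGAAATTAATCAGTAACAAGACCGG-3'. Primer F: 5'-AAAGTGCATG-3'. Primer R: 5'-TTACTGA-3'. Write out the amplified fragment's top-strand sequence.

Scanning the template, AAAGTGCATG occurs at positions 26–35; this primer anneals to the bottom strand there with its 3' end pointing downstream.
Reverse complement of the reverse primer: TCAGTAA. This occurs on the top strand at positions 93–99.
The product is the template from position 26 through 99 (74 bp).

5'-AAAGTGCATGCTTCCGTTGCCCTACGCATATAGAGATTATATAGAACTAGACGCCCGCGGAAATTAATCAGTAA-3'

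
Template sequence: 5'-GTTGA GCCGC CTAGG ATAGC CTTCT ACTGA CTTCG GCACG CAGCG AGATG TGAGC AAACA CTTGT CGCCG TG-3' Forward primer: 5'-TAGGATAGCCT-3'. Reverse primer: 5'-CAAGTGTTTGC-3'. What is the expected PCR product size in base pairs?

53 bp

The forward primer matches the template at positions 12–22.
Taking the reverse complement of CAAGTGTTTGC gives GCAAACACTTG, found at positions 54–64 on the template; the primer anneals here to the top strand with its 3' end pointing upstream.
The product runs from position 12 to position 64, so its length is 64 − 12 + 1 = 53 bp.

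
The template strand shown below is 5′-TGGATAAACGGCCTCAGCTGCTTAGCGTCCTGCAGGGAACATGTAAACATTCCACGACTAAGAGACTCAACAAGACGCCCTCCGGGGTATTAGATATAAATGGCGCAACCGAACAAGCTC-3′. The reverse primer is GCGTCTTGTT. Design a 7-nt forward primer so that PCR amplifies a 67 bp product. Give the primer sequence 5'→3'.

The reverse primer's reverse complement AACAAGACGC matches the template at positions 69–78, so the product ends at position 78.
A 67 bp product then starts at position 78 − 67 + 1 = 12.
The forward primer is identical to the top strand there: CCTCAGC.

5'-CCTCAGC-3'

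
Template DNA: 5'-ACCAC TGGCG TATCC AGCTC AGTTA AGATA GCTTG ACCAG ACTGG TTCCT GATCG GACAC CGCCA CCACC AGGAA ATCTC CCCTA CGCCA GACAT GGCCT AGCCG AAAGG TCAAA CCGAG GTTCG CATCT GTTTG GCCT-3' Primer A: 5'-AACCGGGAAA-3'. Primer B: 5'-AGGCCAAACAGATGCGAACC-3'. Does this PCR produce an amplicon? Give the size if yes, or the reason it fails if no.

Primer A (AACCGGGAAA) does not match the top strand, and its reverse complement TTTCCCGGTT does not match either.
With no annealing site for primer A, no amplification occurs.

No product — primer A has no binding site in the template.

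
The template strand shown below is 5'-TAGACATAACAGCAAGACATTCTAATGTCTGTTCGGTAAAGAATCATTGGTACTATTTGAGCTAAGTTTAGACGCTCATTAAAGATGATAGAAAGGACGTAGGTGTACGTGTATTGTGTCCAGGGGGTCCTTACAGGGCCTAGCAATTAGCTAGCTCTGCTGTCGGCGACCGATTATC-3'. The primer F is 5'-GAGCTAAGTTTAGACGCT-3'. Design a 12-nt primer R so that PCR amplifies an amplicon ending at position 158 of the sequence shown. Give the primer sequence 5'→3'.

The forward primer binds at positions 59–76; the product's 3' end on the top strand is position 158.
The reverse primer anneals to the top strand over positions 147–158, i.e. to TTAGCTAGCTCT.
Its sequence written 5'→3' is the reverse complement: AGAGCTAGCTAA.

5'-AGAGCTAGCTAA-3'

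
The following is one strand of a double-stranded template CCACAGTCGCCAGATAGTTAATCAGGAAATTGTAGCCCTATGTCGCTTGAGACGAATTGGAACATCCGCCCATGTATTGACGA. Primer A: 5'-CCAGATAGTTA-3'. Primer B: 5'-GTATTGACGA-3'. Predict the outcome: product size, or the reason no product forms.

No product — both primers anneal to the same strand and extend in the same direction.

Primer A (CCAGATAGTTA) matches the top strand at positions 10–20 (3' end points downstream).
Primer B (GTATTGACGA) also matches the top strand directly, at positions 74–83 — its reverse complement TCGTCAATAC is not present.
Both primers anneal to the bottom strand with 3' ends pointing the same way, so neither can prime synthesis back toward the other.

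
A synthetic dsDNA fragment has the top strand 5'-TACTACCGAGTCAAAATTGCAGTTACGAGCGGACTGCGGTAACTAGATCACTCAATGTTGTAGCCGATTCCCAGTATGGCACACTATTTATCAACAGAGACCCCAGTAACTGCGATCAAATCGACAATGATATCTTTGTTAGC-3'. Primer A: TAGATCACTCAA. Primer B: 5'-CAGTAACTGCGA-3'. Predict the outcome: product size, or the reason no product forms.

Primer A (TAGATCACTCAA) matches the top strand at positions 44–55 (3' end points downstream).
Primer B (CAGTAACTGCGA) also matches the top strand directly, at positions 104–115 — its reverse complement TCGCAGTTACTG is not present.
Both primers anneal to the bottom strand with 3' ends pointing the same way, so neither can prime synthesis back toward the other.

No product — both primers anneal to the same strand and extend in the same direction.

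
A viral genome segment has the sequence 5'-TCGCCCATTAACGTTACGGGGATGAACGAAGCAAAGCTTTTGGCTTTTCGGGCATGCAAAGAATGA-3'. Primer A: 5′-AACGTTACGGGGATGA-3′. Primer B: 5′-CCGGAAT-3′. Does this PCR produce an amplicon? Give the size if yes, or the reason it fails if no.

No product — primer B has no binding site in the template.

Primer B (CCGGAAT) does not match the top strand, and its reverse complement ATTCCGG does not match either.
With no annealing site for primer B, no amplification occurs.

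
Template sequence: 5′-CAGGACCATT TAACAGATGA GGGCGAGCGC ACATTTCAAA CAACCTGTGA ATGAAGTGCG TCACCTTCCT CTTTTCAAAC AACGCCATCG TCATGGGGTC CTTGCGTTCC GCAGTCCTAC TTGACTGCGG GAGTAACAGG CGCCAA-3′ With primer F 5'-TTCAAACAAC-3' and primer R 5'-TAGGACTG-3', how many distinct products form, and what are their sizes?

Two products: 85 bp, 46 bp

The forward primer TTCAAACAAC matches the top strand at positions 35–44, 74–83.
The reverse primer's reverse complement is CAGTCCTA, matching at positions 112–119.
Each forward site pairs with the reverse site to give a product ending at position 119: sizes 85, 46 bp.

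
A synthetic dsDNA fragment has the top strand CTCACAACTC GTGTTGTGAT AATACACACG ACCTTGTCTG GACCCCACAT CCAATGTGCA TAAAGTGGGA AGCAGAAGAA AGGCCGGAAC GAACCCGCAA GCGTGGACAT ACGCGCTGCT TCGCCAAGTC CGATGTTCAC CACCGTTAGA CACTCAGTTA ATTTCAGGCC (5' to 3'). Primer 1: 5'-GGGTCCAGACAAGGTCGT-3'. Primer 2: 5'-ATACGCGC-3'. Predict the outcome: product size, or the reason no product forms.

Primer 1 (GGGTCCAGACAAGGTCGT) has reverse complement ACGACCTTGTCTGGACCC, which matches the top strand at positions 28–45; primer 1 anneals to the top strand there with its 3' end pointing upstream toward position 28.
Primer 2 (ATACGCGC) matches the top strand directly at positions 109–116; it anneals to the bottom strand with its 3' end pointing downstream toward position 116.
The 3' ends diverge (primer 1 extends toward position 1, primer 2 toward position 170), so the primers never converge on a shared product.

No product — the primers' 3' ends point away from each other.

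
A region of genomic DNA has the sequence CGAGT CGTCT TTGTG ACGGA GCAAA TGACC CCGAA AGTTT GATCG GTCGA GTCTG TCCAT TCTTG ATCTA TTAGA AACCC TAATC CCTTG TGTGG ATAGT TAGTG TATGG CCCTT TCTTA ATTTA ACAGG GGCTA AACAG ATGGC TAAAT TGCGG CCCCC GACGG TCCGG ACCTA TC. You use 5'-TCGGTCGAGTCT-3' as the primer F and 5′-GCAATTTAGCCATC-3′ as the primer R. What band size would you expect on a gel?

111 bp

Forward primer TCGGTCGAGTCT is found on the top strand at positions 43–54.
Taking the reverse complement of GCAATTTAGCCATC gives GATGGCTAAATTGC, found at positions 140–153 on the template; the primer anneals here to the top strand with its 3' end pointing upstream.
The product runs from position 43 to position 153, so its length is 153 − 43 + 1 = 111 bp.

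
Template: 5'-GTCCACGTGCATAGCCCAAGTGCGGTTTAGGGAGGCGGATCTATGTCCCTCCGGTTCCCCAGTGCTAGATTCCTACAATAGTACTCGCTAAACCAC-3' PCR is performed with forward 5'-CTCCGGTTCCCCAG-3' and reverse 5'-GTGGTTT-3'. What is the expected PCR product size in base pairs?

48 bp

Scanning the template, CTCCGGTTCCCCAG occurs at positions 49–62; this primer anneals to the bottom strand there with its 3' end pointing downstream.
Taking the reverse complement of GTGGTTT gives AAACCAC, found at positions 90–96 on the template; the primer anneals here to the top strand with its 3' end pointing upstream.
The product runs from position 49 to position 96, so its length is 96 − 49 + 1 = 48 bp.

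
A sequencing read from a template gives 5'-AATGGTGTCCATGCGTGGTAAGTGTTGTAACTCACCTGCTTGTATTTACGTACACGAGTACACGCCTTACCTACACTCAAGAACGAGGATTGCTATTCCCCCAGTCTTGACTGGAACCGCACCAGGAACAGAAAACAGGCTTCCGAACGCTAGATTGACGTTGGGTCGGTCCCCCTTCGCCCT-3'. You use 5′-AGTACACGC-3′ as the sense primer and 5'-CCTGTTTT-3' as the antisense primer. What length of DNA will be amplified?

The forward primer matches the template at positions 57–65.
The reverse primer's reverse complement is AAAACAGG, which matches the template at positions 132–139.
Amplicon spans positions 57–139: 83 bp.

83 bp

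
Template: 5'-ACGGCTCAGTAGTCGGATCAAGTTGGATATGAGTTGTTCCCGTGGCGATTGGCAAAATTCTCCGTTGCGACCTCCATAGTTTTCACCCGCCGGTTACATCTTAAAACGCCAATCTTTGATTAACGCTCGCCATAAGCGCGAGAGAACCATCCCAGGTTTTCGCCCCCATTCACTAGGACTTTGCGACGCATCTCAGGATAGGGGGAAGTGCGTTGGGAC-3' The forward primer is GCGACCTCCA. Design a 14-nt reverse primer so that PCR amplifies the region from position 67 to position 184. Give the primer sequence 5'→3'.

The product's 3' end on the top strand is position 184.
The reverse primer anneals to the top strand over positions 171–184, i.e. to CACTAGGACTTTGC.
Its sequence written 5'→3' is the reverse complement: GCAAAGTCCTAGTG.

5'-GCAAAGTCCTAGTG-3'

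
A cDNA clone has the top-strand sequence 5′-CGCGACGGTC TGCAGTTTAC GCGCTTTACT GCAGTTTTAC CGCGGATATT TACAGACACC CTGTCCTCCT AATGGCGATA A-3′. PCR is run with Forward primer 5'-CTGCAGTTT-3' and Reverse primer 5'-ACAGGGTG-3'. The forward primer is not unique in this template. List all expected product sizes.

55 bp, 36 bp

The forward primer CTGCAGTTT matches the top strand at positions 10–18, 29–37.
The reverse primer's reverse complement is CACCCTGT, matching at positions 57–64.
Each forward site pairs with the reverse site to give a product ending at position 64: sizes 55, 36 bp.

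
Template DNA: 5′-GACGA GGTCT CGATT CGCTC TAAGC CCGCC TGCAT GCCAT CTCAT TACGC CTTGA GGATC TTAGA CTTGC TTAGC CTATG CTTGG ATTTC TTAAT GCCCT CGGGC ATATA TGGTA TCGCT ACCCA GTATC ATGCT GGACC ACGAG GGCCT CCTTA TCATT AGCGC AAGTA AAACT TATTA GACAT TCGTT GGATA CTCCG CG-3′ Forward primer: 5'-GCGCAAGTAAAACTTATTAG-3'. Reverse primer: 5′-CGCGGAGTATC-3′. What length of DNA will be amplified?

Forward primer GCGCAAGTAAAACTTATTAG is found on the top strand at positions 162–181.
Reverse complement of the reverse primer: GATACTCCGCG. This occurs on the top strand at positions 192–202.
The product runs from position 162 to position 202, so its length is 202 − 162 + 1 = 41 bp.

41 bp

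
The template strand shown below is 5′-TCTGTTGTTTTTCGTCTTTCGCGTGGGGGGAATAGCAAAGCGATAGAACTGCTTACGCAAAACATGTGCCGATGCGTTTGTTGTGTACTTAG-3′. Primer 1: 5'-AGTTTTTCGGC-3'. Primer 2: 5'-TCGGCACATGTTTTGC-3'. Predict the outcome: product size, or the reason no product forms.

No product — primer 1 has no binding site in the template.

Primer 1 (AGTTTTTCGGC) does not match the top strand, and its reverse complement GCCGAAAAACT does not match either.
With no annealing site for primer 1, no amplification occurs.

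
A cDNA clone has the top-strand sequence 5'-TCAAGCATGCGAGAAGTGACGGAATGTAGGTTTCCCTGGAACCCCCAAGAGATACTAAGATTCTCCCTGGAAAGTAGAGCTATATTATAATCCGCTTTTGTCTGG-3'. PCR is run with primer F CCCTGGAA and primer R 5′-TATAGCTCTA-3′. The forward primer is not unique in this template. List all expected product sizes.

51 bp, 20 bp

The forward primer CCCTGGAA matches the top strand at positions 34–41, 65–72.
The reverse primer's reverse complement is TAGAGCTATA, matching at positions 75–84.
Each forward site pairs with the reverse site to give a product ending at position 84: sizes 51, 20 bp.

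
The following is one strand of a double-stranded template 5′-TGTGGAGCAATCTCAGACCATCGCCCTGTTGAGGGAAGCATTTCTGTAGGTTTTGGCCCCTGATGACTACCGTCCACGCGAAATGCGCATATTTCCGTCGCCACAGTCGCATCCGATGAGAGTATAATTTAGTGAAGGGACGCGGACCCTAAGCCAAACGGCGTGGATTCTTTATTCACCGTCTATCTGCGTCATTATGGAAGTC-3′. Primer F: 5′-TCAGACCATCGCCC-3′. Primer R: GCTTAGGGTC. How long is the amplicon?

142 bp

The forward primer matches the template at positions 13–26.
Taking the reverse complement of GCTTAGGGTC gives GACCCTAAGC, found at positions 145–154 on the template; the primer anneals here to the top strand with its 3' end pointing upstream.
Amplicon spans positions 13–154: 142 bp.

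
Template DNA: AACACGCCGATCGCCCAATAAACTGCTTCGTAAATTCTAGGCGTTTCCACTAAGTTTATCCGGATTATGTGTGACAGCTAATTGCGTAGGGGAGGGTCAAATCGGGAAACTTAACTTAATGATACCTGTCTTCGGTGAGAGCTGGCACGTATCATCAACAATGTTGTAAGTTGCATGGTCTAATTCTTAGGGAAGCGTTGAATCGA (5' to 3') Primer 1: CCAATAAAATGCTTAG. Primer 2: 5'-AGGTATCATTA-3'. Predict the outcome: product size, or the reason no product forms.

No product — primer 1 has no binding site in the template.

Primer 1 (CCAATAAAATGCTTAG) does not match the top strand, and its reverse complement CTAAGCATTTTATTGG does not match either.
With no annealing site for primer 1, no amplification occurs.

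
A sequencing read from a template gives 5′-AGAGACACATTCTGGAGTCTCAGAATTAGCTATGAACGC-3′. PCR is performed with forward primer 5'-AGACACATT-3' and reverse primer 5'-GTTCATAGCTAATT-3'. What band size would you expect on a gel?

35 bp

Forward primer AGACACATT is found on the top strand at positions 3–11.
Reverse complement of the reverse primer: AATTAGCTATGAAC. This occurs on the top strand at positions 24–37.
Product length = (reverse-primer end) − (forward-primer start) + 1 = 37 − 3 + 1 = 35 bp.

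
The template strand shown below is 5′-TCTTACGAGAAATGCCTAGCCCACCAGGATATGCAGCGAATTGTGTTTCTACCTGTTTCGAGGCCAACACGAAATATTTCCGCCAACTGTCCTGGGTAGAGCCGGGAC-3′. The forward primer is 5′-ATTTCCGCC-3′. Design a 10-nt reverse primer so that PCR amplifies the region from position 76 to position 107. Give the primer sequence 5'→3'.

5'-TCCCGGCTCT-3'

The product's 3' end on the top strand is position 107.
The reverse primer anneals to the top strand over positions 98–107, i.e. to AGAGCCGGGA.
Its sequence written 5'→3' is the reverse complement: TCCCGGCTCT.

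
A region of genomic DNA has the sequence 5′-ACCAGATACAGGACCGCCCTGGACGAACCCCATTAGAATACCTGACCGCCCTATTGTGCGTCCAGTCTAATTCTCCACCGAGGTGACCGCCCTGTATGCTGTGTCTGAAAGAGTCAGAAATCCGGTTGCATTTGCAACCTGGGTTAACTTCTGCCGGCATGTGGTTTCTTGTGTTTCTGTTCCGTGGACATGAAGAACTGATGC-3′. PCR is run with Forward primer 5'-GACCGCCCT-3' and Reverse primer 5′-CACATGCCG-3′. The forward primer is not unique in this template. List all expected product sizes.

152 bp, 120 bp, 79 bp

The forward primer GACCGCCCT matches the top strand at positions 12–20, 44–52, 85–93.
The reverse primer's reverse complement is CGGCATGTG, matching at positions 155–163.
Each forward site pairs with the reverse site to give a product ending at position 163: sizes 152, 120, 79 bp.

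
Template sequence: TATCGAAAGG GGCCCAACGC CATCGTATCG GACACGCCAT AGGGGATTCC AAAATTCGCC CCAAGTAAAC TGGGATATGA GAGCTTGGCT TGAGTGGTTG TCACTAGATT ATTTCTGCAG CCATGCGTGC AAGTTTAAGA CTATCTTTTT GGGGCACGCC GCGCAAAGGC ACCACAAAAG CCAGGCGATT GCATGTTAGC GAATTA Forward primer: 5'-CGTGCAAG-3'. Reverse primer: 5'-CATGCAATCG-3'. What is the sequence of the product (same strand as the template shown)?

5'-CGTGCAAGTTTAAGACTATCTTTTTGGGGCACGCCGCGCAAAGGCACCACAAAAGCCAGGCGATTGCATG-3'

Forward primer CGTGCAAG is found on the top strand at positions 126–133.
Taking the reverse complement of CATGCAATCG gives CGATTGCATG, found at positions 186–195 on the template; the primer anneals here to the top strand with its 3' end pointing upstream.
The product is the template from position 126 through 195 (70 bp).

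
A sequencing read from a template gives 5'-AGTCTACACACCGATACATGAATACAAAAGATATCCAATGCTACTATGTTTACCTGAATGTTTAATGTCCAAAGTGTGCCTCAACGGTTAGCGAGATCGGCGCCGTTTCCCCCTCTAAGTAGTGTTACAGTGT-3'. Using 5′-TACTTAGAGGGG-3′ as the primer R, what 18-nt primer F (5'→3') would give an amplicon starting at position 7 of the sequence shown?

The reverse primer's reverse complement CCCCTCTAAGTA matches the template at positions 110–121; the product starts at position 7.
The forward primer is identical to the top strand over positions 7–24: CACACCGATACATGAATA.

5'-CACACCGATACATGAATA-3'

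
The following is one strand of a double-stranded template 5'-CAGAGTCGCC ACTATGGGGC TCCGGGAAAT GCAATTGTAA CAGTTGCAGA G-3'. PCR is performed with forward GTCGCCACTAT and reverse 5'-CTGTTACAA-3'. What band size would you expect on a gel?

Scanning the template, GTCGCCACTAT occurs at positions 5–15; this primer anneals to the bottom strand there with its 3' end pointing downstream.
Taking the reverse complement of CTGTTACAA gives TTGTAACAG, found at positions 35–43 on the template; the primer anneals here to the top strand with its 3' end pointing upstream.
Amplicon spans positions 5–43: 39 bp.

39 bp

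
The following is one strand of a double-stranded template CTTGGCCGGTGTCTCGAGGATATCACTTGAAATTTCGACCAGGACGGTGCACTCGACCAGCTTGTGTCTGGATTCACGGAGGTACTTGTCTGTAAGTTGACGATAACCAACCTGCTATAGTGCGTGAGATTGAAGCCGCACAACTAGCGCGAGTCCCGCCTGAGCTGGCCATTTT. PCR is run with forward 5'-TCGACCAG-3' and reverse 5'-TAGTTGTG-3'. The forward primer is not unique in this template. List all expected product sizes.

The forward primer TCGACCAG matches the top strand at positions 35–42, 53–60.
The reverse primer's reverse complement is CACAACTA, matching at positions 139–146.
Each forward site pairs with the reverse site to give a product ending at position 146: sizes 112, 94 bp.

112 bp, 94 bp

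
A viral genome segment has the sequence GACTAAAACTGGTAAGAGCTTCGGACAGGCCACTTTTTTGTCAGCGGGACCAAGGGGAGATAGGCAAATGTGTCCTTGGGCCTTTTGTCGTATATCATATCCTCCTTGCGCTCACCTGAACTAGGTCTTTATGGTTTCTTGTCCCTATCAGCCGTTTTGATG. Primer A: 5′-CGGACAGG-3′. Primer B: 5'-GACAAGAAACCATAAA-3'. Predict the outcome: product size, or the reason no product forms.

Yes — a 122 bp product.

Primer A (CGGACAGG) matches the top strand at positions 22–29; it acts as a forward primer.
Primer B's reverse complement is TTTATGGTTTCTTGTC, matching the top strand at positions 128–143; it acts as a reverse primer.
The 3' ends face each other across positions 22–143, giving a 122 bp product.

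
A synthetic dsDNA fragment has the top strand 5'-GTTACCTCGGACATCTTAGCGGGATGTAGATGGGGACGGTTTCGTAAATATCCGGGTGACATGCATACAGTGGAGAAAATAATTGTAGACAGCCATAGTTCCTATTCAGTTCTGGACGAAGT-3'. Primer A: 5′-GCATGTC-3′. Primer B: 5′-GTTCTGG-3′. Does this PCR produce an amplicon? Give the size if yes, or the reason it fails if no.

No product — the primers' 3' ends point away from each other.

Primer A (GCATGTC) has reverse complement GACATGC, which matches the top strand at positions 58–64; primer A anneals to the top strand there with its 3' end pointing upstream toward position 58.
Primer B (GTTCTGG) matches the top strand directly at positions 109–115; it anneals to the bottom strand with its 3' end pointing downstream toward position 115.
The 3' ends diverge (primer A extends toward position 1, primer B toward position 122), so the primers never converge on a shared product.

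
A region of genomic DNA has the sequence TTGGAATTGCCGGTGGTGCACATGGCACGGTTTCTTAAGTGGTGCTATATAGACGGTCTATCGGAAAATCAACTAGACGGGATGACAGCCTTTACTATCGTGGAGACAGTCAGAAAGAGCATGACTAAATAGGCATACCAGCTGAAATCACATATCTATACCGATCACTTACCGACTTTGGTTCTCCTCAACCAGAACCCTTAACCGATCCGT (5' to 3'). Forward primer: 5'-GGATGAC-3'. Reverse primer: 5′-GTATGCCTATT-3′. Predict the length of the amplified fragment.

59 bp

Forward primer GGATGAC is found on the top strand at positions 80–86.
The reverse primer's reverse complement is AATAGGCATAC, which matches the template at positions 128–138.
Amplicon spans positions 80–138: 59 bp.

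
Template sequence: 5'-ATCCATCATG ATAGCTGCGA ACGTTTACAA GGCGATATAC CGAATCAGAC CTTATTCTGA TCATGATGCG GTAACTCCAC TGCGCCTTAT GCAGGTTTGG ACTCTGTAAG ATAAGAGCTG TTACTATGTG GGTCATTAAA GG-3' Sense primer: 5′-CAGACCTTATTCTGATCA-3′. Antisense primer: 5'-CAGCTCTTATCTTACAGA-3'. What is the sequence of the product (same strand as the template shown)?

5'-CAGACCTTATTCTGATCATGATGCGGTAACTCCACTGCGCCTTATGCAGGTTTGGACTCTGTAAGATAAGAGCTG-3'

Forward primer CAGACCTTATTCTGATCA is found on the top strand at positions 46–63.
The reverse primer's reverse complement is TCTGTAAGATAAGAGCTG, which matches the template at positions 103–120.
The product is the template from position 46 through 120 (75 bp).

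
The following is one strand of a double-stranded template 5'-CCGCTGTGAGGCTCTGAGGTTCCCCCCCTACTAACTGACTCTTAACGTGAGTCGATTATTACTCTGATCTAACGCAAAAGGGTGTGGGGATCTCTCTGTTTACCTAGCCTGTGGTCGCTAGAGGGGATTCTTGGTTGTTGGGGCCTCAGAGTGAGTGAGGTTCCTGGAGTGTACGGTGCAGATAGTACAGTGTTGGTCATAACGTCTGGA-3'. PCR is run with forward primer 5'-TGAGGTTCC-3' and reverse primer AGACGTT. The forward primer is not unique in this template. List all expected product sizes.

193 bp, 52 bp

The forward primer TGAGGTTCC matches the top strand at positions 15–23, 156–164.
The reverse primer's reverse complement is AACGTCT, matching at positions 201–207.
Each forward site pairs with the reverse site to give a product ending at position 207: sizes 193, 52 bp.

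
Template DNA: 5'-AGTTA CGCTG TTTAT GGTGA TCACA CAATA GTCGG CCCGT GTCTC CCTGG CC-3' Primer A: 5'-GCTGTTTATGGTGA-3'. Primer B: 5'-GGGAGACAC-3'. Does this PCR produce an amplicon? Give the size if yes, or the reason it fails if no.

Primer A (GCTGTTTATGGTGA) matches the top strand at positions 7–20; it acts as a forward primer.
Primer B's reverse complement is GTGTCTCCC, matching the top strand at positions 39–47; it acts as a reverse primer.
The 3' ends face each other across positions 7–47, giving a 41 bp product.

Yes — a 41 bp product.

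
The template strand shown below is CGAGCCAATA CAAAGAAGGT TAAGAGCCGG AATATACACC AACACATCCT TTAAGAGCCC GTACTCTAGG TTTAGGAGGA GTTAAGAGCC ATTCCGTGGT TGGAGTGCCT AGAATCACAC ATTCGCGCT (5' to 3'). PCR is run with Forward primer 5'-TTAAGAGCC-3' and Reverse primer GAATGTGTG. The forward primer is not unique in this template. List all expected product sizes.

105 bp, 74 bp, 43 bp

The forward primer TTAAGAGCC matches the top strand at positions 20–28, 51–59, 82–90.
The reverse primer's reverse complement is CACACATTC, matching at positions 116–124.
Each forward site pairs with the reverse site to give a product ending at position 124: sizes 105, 74, 43 bp.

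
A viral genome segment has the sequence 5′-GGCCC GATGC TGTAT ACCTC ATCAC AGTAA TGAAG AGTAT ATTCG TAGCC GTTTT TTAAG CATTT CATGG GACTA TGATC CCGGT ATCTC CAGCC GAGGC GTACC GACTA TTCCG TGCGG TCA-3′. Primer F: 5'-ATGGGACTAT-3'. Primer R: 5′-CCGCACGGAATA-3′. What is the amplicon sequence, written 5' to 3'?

Forward primer ATGGGACTAT is found on the top strand at positions 67–76.
Reverse complement of the reverse primer: TATTCCGTGCGG. This occurs on the top strand at positions 109–120.
The product is the template from position 67 through 120 (54 bp).

5'-ATGGGACTATGATCCCGGTATCTCCAGCCGAGGCGTACCGACTATTCCGTGCGG-3'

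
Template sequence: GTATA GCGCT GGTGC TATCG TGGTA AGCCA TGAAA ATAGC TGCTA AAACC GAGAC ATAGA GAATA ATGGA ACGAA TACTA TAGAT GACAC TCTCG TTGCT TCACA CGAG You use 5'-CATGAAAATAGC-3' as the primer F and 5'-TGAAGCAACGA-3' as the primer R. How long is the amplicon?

75 bp

Scanning the template, CATGAAAATAGC occurs at positions 29–40; this primer anneals to the bottom strand there with its 3' end pointing downstream.
Reverse complement of the reverse primer: TCGTTGCTTCA. This occurs on the top strand at positions 93–103.
The product runs from position 29 to position 103, so its length is 103 − 29 + 1 = 75 bp.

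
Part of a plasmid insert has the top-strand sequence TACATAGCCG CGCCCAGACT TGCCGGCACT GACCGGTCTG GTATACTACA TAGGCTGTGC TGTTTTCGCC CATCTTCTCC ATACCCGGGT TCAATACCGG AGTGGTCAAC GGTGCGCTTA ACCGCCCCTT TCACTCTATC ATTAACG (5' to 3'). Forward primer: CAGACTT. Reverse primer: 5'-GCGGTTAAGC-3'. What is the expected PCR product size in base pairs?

Forward primer CAGACTT is found on the top strand at positions 15–21.
Taking the reverse complement of GCGGTTAAGC gives GCTTAACCGC, found at positions 116–125 on the template; the primer anneals here to the top strand with its 3' end pointing upstream.
Amplicon spans positions 15–125: 111 bp.

111 bp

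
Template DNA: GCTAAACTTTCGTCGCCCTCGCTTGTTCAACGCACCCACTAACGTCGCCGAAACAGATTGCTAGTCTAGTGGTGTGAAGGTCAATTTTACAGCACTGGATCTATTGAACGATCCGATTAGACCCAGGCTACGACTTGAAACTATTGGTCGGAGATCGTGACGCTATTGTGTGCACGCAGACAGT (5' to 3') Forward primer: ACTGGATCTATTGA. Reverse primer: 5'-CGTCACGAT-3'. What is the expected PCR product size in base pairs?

Forward primer ACTGGATCTATTGA is found on the top strand at positions 94–107.
Reverse complement of the reverse primer: ATCGTGACG. This occurs on the top strand at positions 154–162.
Amplicon spans positions 94–162: 69 bp.

69 bp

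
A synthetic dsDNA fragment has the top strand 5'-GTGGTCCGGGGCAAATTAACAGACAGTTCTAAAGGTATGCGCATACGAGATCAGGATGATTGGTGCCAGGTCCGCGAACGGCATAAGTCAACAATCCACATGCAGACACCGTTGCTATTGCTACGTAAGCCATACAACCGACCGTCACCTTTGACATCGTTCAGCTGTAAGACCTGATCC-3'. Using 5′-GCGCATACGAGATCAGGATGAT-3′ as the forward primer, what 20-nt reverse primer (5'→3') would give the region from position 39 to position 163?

5'-TGAACGATGTCAAAGGTGAC-3'

The product's 3' end on the top strand is position 163.
The reverse primer anneals to the top strand over positions 144–163, i.e. to GTCACCTTTGACATCGTTCA.
Its sequence written 5'→3' is the reverse complement: TGAACGATGTCAAAGGTGAC.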